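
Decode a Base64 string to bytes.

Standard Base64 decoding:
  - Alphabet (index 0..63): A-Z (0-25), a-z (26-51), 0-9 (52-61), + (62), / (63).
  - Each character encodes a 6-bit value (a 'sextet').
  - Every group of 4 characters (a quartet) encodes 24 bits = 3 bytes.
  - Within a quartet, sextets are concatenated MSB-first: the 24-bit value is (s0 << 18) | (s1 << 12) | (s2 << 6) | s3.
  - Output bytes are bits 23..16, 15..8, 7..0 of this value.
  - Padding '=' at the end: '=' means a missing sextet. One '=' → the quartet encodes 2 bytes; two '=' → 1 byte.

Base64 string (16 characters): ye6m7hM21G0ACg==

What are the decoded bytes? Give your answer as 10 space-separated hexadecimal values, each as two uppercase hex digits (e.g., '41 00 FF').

After char 0 ('y'=50): chars_in_quartet=1 acc=0x32 bytes_emitted=0
After char 1 ('e'=30): chars_in_quartet=2 acc=0xC9E bytes_emitted=0
After char 2 ('6'=58): chars_in_quartet=3 acc=0x327BA bytes_emitted=0
After char 3 ('m'=38): chars_in_quartet=4 acc=0xC9EEA6 -> emit C9 EE A6, reset; bytes_emitted=3
After char 4 ('7'=59): chars_in_quartet=1 acc=0x3B bytes_emitted=3
After char 5 ('h'=33): chars_in_quartet=2 acc=0xEE1 bytes_emitted=3
After char 6 ('M'=12): chars_in_quartet=3 acc=0x3B84C bytes_emitted=3
After char 7 ('2'=54): chars_in_quartet=4 acc=0xEE1336 -> emit EE 13 36, reset; bytes_emitted=6
After char 8 ('1'=53): chars_in_quartet=1 acc=0x35 bytes_emitted=6
After char 9 ('G'=6): chars_in_quartet=2 acc=0xD46 bytes_emitted=6
After char 10 ('0'=52): chars_in_quartet=3 acc=0x351B4 bytes_emitted=6
After char 11 ('A'=0): chars_in_quartet=4 acc=0xD46D00 -> emit D4 6D 00, reset; bytes_emitted=9
After char 12 ('C'=2): chars_in_quartet=1 acc=0x2 bytes_emitted=9
After char 13 ('g'=32): chars_in_quartet=2 acc=0xA0 bytes_emitted=9
Padding '==': partial quartet acc=0xA0 -> emit 0A; bytes_emitted=10

Answer: C9 EE A6 EE 13 36 D4 6D 00 0A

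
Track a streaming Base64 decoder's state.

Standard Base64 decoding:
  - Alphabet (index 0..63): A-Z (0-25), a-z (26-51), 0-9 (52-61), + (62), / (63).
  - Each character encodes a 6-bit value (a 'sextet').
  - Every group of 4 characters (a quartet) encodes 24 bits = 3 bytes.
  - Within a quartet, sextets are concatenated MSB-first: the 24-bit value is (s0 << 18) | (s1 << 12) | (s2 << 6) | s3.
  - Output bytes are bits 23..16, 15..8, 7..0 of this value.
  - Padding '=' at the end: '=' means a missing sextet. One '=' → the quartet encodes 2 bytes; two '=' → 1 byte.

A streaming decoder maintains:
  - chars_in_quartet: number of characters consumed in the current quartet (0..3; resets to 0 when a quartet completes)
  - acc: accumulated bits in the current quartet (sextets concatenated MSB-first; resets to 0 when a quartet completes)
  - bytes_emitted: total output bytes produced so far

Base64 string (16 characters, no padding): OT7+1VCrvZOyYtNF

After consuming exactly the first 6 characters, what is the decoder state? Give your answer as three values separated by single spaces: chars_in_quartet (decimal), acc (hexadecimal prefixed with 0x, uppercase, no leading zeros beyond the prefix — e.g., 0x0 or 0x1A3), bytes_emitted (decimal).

Answer: 2 0xD55 3

Derivation:
After char 0 ('O'=14): chars_in_quartet=1 acc=0xE bytes_emitted=0
After char 1 ('T'=19): chars_in_quartet=2 acc=0x393 bytes_emitted=0
After char 2 ('7'=59): chars_in_quartet=3 acc=0xE4FB bytes_emitted=0
After char 3 ('+'=62): chars_in_quartet=4 acc=0x393EFE -> emit 39 3E FE, reset; bytes_emitted=3
After char 4 ('1'=53): chars_in_quartet=1 acc=0x35 bytes_emitted=3
After char 5 ('V'=21): chars_in_quartet=2 acc=0xD55 bytes_emitted=3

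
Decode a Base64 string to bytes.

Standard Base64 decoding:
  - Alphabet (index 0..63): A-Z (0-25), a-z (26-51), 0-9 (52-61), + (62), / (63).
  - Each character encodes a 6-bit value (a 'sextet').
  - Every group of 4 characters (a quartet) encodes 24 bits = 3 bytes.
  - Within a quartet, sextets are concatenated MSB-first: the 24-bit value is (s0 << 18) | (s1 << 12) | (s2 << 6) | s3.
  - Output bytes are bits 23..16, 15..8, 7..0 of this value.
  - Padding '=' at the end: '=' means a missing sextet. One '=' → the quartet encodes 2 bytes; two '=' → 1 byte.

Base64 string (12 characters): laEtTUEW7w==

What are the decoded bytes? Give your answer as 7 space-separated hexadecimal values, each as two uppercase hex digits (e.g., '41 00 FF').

Answer: 95 A1 2D 4D 41 16 EF

Derivation:
After char 0 ('l'=37): chars_in_quartet=1 acc=0x25 bytes_emitted=0
After char 1 ('a'=26): chars_in_quartet=2 acc=0x95A bytes_emitted=0
After char 2 ('E'=4): chars_in_quartet=3 acc=0x25684 bytes_emitted=0
After char 3 ('t'=45): chars_in_quartet=4 acc=0x95A12D -> emit 95 A1 2D, reset; bytes_emitted=3
After char 4 ('T'=19): chars_in_quartet=1 acc=0x13 bytes_emitted=3
After char 5 ('U'=20): chars_in_quartet=2 acc=0x4D4 bytes_emitted=3
After char 6 ('E'=4): chars_in_quartet=3 acc=0x13504 bytes_emitted=3
After char 7 ('W'=22): chars_in_quartet=4 acc=0x4D4116 -> emit 4D 41 16, reset; bytes_emitted=6
After char 8 ('7'=59): chars_in_quartet=1 acc=0x3B bytes_emitted=6
After char 9 ('w'=48): chars_in_quartet=2 acc=0xEF0 bytes_emitted=6
Padding '==': partial quartet acc=0xEF0 -> emit EF; bytes_emitted=7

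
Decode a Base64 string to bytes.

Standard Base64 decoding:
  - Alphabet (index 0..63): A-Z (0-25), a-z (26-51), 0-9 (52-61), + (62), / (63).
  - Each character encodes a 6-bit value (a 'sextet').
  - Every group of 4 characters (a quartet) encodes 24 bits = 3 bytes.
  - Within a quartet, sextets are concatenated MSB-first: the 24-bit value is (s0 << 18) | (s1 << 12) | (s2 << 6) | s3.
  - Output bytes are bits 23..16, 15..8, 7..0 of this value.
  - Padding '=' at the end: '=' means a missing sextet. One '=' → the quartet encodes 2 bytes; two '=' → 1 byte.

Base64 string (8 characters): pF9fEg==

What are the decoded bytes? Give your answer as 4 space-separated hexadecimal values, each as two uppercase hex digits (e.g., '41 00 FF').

Answer: A4 5F 5F 12

Derivation:
After char 0 ('p'=41): chars_in_quartet=1 acc=0x29 bytes_emitted=0
After char 1 ('F'=5): chars_in_quartet=2 acc=0xA45 bytes_emitted=0
After char 2 ('9'=61): chars_in_quartet=3 acc=0x2917D bytes_emitted=0
After char 3 ('f'=31): chars_in_quartet=4 acc=0xA45F5F -> emit A4 5F 5F, reset; bytes_emitted=3
After char 4 ('E'=4): chars_in_quartet=1 acc=0x4 bytes_emitted=3
After char 5 ('g'=32): chars_in_quartet=2 acc=0x120 bytes_emitted=3
Padding '==': partial quartet acc=0x120 -> emit 12; bytes_emitted=4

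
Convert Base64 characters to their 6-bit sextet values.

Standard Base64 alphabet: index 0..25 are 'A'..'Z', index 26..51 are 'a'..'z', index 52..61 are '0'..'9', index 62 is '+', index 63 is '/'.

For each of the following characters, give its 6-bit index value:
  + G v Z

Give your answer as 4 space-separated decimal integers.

Answer: 62 6 47 25

Derivation:
'+': index 62
'G': A..Z range, ord('G') − ord('A') = 6
'v': a..z range, 26 + ord('v') − ord('a') = 47
'Z': A..Z range, ord('Z') − ord('A') = 25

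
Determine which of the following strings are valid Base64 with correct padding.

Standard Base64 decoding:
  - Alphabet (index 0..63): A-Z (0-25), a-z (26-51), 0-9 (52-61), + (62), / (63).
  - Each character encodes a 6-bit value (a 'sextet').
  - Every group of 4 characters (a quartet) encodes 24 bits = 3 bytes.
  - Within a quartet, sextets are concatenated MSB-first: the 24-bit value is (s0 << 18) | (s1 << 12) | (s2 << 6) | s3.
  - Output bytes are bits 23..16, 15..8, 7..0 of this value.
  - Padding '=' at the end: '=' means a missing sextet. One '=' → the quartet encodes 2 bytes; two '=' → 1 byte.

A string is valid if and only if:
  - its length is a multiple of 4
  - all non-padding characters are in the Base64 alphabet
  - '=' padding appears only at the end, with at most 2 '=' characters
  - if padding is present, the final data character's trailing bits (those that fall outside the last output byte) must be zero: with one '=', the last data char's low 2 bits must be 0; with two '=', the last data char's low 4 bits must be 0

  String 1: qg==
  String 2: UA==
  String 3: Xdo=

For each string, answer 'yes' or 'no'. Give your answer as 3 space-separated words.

String 1: 'qg==' → valid
String 2: 'UA==' → valid
String 3: 'Xdo=' → valid

Answer: yes yes yes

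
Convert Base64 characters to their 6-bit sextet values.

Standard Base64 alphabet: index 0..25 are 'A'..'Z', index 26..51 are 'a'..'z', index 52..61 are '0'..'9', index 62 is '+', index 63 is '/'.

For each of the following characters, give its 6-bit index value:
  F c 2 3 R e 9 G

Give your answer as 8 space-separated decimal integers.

'F': A..Z range, ord('F') − ord('A') = 5
'c': a..z range, 26 + ord('c') − ord('a') = 28
'2': 0..9 range, 52 + ord('2') − ord('0') = 54
'3': 0..9 range, 52 + ord('3') − ord('0') = 55
'R': A..Z range, ord('R') − ord('A') = 17
'e': a..z range, 26 + ord('e') − ord('a') = 30
'9': 0..9 range, 52 + ord('9') − ord('0') = 61
'G': A..Z range, ord('G') − ord('A') = 6

Answer: 5 28 54 55 17 30 61 6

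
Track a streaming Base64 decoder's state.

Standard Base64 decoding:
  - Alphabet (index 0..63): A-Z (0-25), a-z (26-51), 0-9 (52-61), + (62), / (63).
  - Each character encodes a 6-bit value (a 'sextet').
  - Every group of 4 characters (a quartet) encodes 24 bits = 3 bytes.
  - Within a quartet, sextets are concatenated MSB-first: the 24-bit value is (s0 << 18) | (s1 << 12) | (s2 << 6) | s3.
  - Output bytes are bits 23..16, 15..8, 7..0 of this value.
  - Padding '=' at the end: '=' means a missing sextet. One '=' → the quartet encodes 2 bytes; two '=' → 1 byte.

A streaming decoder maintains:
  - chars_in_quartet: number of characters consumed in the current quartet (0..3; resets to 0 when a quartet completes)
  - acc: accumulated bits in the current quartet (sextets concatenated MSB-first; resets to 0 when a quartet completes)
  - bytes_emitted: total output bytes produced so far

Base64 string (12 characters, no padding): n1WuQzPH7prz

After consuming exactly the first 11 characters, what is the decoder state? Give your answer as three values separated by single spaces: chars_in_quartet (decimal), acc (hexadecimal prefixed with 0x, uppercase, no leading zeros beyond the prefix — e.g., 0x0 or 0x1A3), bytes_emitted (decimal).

After char 0 ('n'=39): chars_in_quartet=1 acc=0x27 bytes_emitted=0
After char 1 ('1'=53): chars_in_quartet=2 acc=0x9F5 bytes_emitted=0
After char 2 ('W'=22): chars_in_quartet=3 acc=0x27D56 bytes_emitted=0
After char 3 ('u'=46): chars_in_quartet=4 acc=0x9F55AE -> emit 9F 55 AE, reset; bytes_emitted=3
After char 4 ('Q'=16): chars_in_quartet=1 acc=0x10 bytes_emitted=3
After char 5 ('z'=51): chars_in_quartet=2 acc=0x433 bytes_emitted=3
After char 6 ('P'=15): chars_in_quartet=3 acc=0x10CCF bytes_emitted=3
After char 7 ('H'=7): chars_in_quartet=4 acc=0x4333C7 -> emit 43 33 C7, reset; bytes_emitted=6
After char 8 ('7'=59): chars_in_quartet=1 acc=0x3B bytes_emitted=6
After char 9 ('p'=41): chars_in_quartet=2 acc=0xEE9 bytes_emitted=6
After char 10 ('r'=43): chars_in_quartet=3 acc=0x3BA6B bytes_emitted=6

Answer: 3 0x3BA6B 6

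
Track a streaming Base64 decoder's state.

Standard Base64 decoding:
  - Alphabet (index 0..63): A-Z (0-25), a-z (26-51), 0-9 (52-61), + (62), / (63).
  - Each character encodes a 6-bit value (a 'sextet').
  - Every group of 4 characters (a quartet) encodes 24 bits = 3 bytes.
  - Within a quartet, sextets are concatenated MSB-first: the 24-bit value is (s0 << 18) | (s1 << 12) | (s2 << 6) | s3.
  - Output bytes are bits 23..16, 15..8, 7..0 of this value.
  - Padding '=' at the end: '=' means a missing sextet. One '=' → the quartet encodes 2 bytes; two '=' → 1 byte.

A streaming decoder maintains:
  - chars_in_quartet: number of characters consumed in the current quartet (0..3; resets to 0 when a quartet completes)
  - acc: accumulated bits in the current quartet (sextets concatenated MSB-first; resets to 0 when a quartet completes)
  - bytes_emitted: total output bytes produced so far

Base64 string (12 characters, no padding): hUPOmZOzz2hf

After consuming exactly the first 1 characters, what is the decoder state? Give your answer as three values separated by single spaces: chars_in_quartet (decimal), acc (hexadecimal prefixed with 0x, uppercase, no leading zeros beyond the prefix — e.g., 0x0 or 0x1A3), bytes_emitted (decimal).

Answer: 1 0x21 0

Derivation:
After char 0 ('h'=33): chars_in_quartet=1 acc=0x21 bytes_emitted=0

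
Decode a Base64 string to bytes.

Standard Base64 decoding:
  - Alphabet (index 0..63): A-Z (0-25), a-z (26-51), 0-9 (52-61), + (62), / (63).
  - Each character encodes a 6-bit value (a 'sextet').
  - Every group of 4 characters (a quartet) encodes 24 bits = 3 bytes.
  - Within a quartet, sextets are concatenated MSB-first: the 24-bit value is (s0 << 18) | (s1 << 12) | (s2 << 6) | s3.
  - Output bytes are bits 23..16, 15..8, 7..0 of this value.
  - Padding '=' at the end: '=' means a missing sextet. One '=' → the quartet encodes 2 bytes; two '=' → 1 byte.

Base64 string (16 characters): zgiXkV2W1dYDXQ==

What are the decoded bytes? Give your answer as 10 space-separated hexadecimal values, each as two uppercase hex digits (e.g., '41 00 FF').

After char 0 ('z'=51): chars_in_quartet=1 acc=0x33 bytes_emitted=0
After char 1 ('g'=32): chars_in_quartet=2 acc=0xCE0 bytes_emitted=0
After char 2 ('i'=34): chars_in_quartet=3 acc=0x33822 bytes_emitted=0
After char 3 ('X'=23): chars_in_quartet=4 acc=0xCE0897 -> emit CE 08 97, reset; bytes_emitted=3
After char 4 ('k'=36): chars_in_quartet=1 acc=0x24 bytes_emitted=3
After char 5 ('V'=21): chars_in_quartet=2 acc=0x915 bytes_emitted=3
After char 6 ('2'=54): chars_in_quartet=3 acc=0x24576 bytes_emitted=3
After char 7 ('W'=22): chars_in_quartet=4 acc=0x915D96 -> emit 91 5D 96, reset; bytes_emitted=6
After char 8 ('1'=53): chars_in_quartet=1 acc=0x35 bytes_emitted=6
After char 9 ('d'=29): chars_in_quartet=2 acc=0xD5D bytes_emitted=6
After char 10 ('Y'=24): chars_in_quartet=3 acc=0x35758 bytes_emitted=6
After char 11 ('D'=3): chars_in_quartet=4 acc=0xD5D603 -> emit D5 D6 03, reset; bytes_emitted=9
After char 12 ('X'=23): chars_in_quartet=1 acc=0x17 bytes_emitted=9
After char 13 ('Q'=16): chars_in_quartet=2 acc=0x5D0 bytes_emitted=9
Padding '==': partial quartet acc=0x5D0 -> emit 5D; bytes_emitted=10

Answer: CE 08 97 91 5D 96 D5 D6 03 5D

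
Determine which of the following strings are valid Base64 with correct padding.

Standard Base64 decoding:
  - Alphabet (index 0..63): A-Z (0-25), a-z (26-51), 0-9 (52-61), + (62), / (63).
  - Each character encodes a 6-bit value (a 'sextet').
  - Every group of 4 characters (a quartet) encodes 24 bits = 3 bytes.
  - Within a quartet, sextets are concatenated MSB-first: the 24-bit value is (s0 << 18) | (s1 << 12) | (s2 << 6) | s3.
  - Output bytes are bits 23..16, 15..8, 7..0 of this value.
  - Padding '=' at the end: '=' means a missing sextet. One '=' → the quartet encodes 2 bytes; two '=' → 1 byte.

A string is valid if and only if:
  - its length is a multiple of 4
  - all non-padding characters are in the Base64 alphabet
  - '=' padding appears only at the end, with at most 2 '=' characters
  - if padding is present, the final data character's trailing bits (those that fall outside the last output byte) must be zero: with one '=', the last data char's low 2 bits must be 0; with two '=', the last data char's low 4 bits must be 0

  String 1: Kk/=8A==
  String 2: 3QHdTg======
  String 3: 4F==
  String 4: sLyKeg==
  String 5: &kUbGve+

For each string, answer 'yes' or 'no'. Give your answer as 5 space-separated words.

String 1: 'Kk/=8A==' → invalid (bad char(s): ['=']; '=' in middle)
String 2: '3QHdTg======' → invalid (6 pad chars (max 2))
String 3: '4F==' → invalid (bad trailing bits)
String 4: 'sLyKeg==' → valid
String 5: '&kUbGve+' → invalid (bad char(s): ['&'])

Answer: no no no yes no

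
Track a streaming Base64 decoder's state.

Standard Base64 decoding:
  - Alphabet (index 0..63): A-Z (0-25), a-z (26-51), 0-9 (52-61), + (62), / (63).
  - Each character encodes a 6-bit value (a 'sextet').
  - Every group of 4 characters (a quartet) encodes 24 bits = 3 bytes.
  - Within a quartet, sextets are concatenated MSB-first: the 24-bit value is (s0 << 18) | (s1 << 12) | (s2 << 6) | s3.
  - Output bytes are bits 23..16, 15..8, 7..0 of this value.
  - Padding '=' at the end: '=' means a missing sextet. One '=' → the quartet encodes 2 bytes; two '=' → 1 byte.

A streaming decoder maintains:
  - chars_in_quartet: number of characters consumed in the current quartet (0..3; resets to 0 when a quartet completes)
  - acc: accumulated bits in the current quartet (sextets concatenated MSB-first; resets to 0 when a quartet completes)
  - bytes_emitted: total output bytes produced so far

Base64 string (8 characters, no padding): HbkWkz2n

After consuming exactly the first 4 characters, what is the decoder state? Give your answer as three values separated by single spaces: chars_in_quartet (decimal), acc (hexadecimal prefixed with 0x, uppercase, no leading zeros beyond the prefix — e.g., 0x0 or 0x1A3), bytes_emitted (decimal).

Answer: 0 0x0 3

Derivation:
After char 0 ('H'=7): chars_in_quartet=1 acc=0x7 bytes_emitted=0
After char 1 ('b'=27): chars_in_quartet=2 acc=0x1DB bytes_emitted=0
After char 2 ('k'=36): chars_in_quartet=3 acc=0x76E4 bytes_emitted=0
After char 3 ('W'=22): chars_in_quartet=4 acc=0x1DB916 -> emit 1D B9 16, reset; bytes_emitted=3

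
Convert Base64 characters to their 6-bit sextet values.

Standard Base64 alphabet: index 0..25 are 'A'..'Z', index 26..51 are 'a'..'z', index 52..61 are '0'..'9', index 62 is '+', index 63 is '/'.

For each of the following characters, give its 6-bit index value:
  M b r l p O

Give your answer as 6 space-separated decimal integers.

Answer: 12 27 43 37 41 14

Derivation:
'M': A..Z range, ord('M') − ord('A') = 12
'b': a..z range, 26 + ord('b') − ord('a') = 27
'r': a..z range, 26 + ord('r') − ord('a') = 43
'l': a..z range, 26 + ord('l') − ord('a') = 37
'p': a..z range, 26 + ord('p') − ord('a') = 41
'O': A..Z range, ord('O') − ord('A') = 14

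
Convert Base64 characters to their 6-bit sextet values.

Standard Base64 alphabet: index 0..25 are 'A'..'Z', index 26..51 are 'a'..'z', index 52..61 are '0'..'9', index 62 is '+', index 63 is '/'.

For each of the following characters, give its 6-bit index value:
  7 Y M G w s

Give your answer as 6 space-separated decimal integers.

'7': 0..9 range, 52 + ord('7') − ord('0') = 59
'Y': A..Z range, ord('Y') − ord('A') = 24
'M': A..Z range, ord('M') − ord('A') = 12
'G': A..Z range, ord('G') − ord('A') = 6
'w': a..z range, 26 + ord('w') − ord('a') = 48
's': a..z range, 26 + ord('s') − ord('a') = 44

Answer: 59 24 12 6 48 44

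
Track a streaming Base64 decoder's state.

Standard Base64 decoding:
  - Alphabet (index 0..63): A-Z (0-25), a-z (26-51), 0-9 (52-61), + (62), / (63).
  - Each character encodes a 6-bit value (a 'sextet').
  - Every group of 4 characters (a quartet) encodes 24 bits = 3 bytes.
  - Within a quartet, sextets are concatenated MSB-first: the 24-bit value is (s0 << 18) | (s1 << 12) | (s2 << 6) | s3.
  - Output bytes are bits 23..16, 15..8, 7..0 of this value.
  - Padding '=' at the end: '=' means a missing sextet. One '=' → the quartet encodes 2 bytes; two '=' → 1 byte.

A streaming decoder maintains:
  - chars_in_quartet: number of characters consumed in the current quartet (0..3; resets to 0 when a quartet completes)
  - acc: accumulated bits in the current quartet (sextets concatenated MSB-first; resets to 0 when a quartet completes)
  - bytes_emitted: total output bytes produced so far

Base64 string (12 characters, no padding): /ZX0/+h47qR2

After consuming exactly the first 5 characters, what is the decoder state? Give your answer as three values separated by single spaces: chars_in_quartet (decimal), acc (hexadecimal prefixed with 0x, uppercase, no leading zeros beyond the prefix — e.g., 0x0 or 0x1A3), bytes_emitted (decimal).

After char 0 ('/'=63): chars_in_quartet=1 acc=0x3F bytes_emitted=0
After char 1 ('Z'=25): chars_in_quartet=2 acc=0xFD9 bytes_emitted=0
After char 2 ('X'=23): chars_in_quartet=3 acc=0x3F657 bytes_emitted=0
After char 3 ('0'=52): chars_in_quartet=4 acc=0xFD95F4 -> emit FD 95 F4, reset; bytes_emitted=3
After char 4 ('/'=63): chars_in_quartet=1 acc=0x3F bytes_emitted=3

Answer: 1 0x3F 3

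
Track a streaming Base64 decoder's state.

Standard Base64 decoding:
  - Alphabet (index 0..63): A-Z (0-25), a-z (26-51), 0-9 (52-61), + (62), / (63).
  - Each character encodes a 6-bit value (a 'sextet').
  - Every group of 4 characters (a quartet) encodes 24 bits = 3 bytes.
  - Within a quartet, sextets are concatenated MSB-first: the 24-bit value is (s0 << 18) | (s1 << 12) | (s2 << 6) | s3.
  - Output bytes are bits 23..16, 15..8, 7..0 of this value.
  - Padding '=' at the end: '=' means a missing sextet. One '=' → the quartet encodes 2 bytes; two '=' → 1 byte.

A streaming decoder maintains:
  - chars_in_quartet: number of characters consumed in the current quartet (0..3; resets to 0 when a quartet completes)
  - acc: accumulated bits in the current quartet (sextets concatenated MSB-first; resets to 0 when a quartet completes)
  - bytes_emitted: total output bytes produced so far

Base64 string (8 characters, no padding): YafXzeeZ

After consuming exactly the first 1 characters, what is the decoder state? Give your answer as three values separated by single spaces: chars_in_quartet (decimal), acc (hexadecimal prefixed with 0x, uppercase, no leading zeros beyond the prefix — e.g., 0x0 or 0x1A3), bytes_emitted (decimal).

Answer: 1 0x18 0

Derivation:
After char 0 ('Y'=24): chars_in_quartet=1 acc=0x18 bytes_emitted=0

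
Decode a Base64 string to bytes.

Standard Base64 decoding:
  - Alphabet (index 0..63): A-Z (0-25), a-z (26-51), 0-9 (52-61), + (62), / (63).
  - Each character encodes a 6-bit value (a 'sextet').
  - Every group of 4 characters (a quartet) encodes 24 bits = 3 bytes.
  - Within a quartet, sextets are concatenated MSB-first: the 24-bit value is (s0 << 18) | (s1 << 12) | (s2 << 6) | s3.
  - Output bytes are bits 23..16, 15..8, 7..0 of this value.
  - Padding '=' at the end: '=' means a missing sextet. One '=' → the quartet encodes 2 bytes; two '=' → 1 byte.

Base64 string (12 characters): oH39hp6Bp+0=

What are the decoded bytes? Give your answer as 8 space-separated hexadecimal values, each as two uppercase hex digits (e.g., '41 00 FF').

Answer: A0 7D FD 86 9E 81 A7 ED

Derivation:
After char 0 ('o'=40): chars_in_quartet=1 acc=0x28 bytes_emitted=0
After char 1 ('H'=7): chars_in_quartet=2 acc=0xA07 bytes_emitted=0
After char 2 ('3'=55): chars_in_quartet=3 acc=0x281F7 bytes_emitted=0
After char 3 ('9'=61): chars_in_quartet=4 acc=0xA07DFD -> emit A0 7D FD, reset; bytes_emitted=3
After char 4 ('h'=33): chars_in_quartet=1 acc=0x21 bytes_emitted=3
After char 5 ('p'=41): chars_in_quartet=2 acc=0x869 bytes_emitted=3
After char 6 ('6'=58): chars_in_quartet=3 acc=0x21A7A bytes_emitted=3
After char 7 ('B'=1): chars_in_quartet=4 acc=0x869E81 -> emit 86 9E 81, reset; bytes_emitted=6
After char 8 ('p'=41): chars_in_quartet=1 acc=0x29 bytes_emitted=6
After char 9 ('+'=62): chars_in_quartet=2 acc=0xA7E bytes_emitted=6
After char 10 ('0'=52): chars_in_quartet=3 acc=0x29FB4 bytes_emitted=6
Padding '=': partial quartet acc=0x29FB4 -> emit A7 ED; bytes_emitted=8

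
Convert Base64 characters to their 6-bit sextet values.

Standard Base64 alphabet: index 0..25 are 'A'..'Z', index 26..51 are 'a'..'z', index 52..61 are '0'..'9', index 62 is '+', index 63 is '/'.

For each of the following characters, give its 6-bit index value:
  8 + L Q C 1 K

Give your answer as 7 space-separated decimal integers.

'8': 0..9 range, 52 + ord('8') − ord('0') = 60
'+': index 62
'L': A..Z range, ord('L') − ord('A') = 11
'Q': A..Z range, ord('Q') − ord('A') = 16
'C': A..Z range, ord('C') − ord('A') = 2
'1': 0..9 range, 52 + ord('1') − ord('0') = 53
'K': A..Z range, ord('K') − ord('A') = 10

Answer: 60 62 11 16 2 53 10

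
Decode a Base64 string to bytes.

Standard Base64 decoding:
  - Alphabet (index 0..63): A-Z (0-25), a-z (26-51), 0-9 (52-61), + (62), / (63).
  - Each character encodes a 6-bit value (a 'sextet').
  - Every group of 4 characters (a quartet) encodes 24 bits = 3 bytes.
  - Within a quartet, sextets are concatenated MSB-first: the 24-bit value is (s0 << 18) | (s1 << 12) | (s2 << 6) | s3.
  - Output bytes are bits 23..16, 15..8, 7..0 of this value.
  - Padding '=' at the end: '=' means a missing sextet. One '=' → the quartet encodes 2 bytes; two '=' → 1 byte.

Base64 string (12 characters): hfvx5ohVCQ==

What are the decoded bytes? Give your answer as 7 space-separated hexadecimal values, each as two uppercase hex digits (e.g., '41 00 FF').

Answer: 85 FB F1 E6 88 55 09

Derivation:
After char 0 ('h'=33): chars_in_quartet=1 acc=0x21 bytes_emitted=0
After char 1 ('f'=31): chars_in_quartet=2 acc=0x85F bytes_emitted=0
After char 2 ('v'=47): chars_in_quartet=3 acc=0x217EF bytes_emitted=0
After char 3 ('x'=49): chars_in_quartet=4 acc=0x85FBF1 -> emit 85 FB F1, reset; bytes_emitted=3
After char 4 ('5'=57): chars_in_quartet=1 acc=0x39 bytes_emitted=3
After char 5 ('o'=40): chars_in_quartet=2 acc=0xE68 bytes_emitted=3
After char 6 ('h'=33): chars_in_quartet=3 acc=0x39A21 bytes_emitted=3
After char 7 ('V'=21): chars_in_quartet=4 acc=0xE68855 -> emit E6 88 55, reset; bytes_emitted=6
After char 8 ('C'=2): chars_in_quartet=1 acc=0x2 bytes_emitted=6
After char 9 ('Q'=16): chars_in_quartet=2 acc=0x90 bytes_emitted=6
Padding '==': partial quartet acc=0x90 -> emit 09; bytes_emitted=7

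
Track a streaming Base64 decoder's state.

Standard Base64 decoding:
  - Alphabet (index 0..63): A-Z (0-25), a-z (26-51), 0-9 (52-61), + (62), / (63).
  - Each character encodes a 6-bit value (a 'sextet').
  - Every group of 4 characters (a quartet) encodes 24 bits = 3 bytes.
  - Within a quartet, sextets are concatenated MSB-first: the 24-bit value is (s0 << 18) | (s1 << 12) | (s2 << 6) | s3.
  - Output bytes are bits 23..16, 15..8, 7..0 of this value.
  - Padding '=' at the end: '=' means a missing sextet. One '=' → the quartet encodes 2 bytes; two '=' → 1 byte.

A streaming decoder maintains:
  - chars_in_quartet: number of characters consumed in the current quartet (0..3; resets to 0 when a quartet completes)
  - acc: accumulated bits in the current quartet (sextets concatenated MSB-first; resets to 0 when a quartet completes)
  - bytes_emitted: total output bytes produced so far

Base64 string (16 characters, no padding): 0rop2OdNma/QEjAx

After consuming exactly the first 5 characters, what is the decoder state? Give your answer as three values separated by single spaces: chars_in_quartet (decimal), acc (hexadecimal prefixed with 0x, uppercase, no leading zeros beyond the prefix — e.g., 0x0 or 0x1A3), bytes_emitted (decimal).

After char 0 ('0'=52): chars_in_quartet=1 acc=0x34 bytes_emitted=0
After char 1 ('r'=43): chars_in_quartet=2 acc=0xD2B bytes_emitted=0
After char 2 ('o'=40): chars_in_quartet=3 acc=0x34AE8 bytes_emitted=0
After char 3 ('p'=41): chars_in_quartet=4 acc=0xD2BA29 -> emit D2 BA 29, reset; bytes_emitted=3
After char 4 ('2'=54): chars_in_quartet=1 acc=0x36 bytes_emitted=3

Answer: 1 0x36 3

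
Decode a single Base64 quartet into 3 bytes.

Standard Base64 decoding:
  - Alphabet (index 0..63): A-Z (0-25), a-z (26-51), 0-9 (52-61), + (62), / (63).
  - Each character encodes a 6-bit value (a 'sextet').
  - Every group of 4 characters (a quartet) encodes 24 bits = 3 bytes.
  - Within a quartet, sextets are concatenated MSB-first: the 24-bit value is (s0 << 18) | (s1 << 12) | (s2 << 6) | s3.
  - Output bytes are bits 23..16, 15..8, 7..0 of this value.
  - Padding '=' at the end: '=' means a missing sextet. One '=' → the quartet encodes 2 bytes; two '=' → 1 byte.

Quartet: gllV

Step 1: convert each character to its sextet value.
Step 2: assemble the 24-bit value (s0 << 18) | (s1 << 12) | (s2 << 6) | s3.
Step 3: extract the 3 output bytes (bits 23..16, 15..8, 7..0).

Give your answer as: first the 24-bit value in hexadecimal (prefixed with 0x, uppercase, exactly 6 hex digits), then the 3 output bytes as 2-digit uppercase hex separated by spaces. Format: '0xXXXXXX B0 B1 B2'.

Sextets: g=32, l=37, l=37, V=21
24-bit: (32<<18) | (37<<12) | (37<<6) | 21
      = 0x800000 | 0x025000 | 0x000940 | 0x000015
      = 0x825955
Bytes: (v>>16)&0xFF=82, (v>>8)&0xFF=59, v&0xFF=55

Answer: 0x825955 82 59 55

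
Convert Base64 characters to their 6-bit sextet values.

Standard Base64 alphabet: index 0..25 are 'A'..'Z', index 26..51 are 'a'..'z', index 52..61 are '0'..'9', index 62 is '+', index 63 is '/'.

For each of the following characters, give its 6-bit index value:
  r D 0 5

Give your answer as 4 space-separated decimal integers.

Answer: 43 3 52 57

Derivation:
'r': a..z range, 26 + ord('r') − ord('a') = 43
'D': A..Z range, ord('D') − ord('A') = 3
'0': 0..9 range, 52 + ord('0') − ord('0') = 52
'5': 0..9 range, 52 + ord('5') − ord('0') = 57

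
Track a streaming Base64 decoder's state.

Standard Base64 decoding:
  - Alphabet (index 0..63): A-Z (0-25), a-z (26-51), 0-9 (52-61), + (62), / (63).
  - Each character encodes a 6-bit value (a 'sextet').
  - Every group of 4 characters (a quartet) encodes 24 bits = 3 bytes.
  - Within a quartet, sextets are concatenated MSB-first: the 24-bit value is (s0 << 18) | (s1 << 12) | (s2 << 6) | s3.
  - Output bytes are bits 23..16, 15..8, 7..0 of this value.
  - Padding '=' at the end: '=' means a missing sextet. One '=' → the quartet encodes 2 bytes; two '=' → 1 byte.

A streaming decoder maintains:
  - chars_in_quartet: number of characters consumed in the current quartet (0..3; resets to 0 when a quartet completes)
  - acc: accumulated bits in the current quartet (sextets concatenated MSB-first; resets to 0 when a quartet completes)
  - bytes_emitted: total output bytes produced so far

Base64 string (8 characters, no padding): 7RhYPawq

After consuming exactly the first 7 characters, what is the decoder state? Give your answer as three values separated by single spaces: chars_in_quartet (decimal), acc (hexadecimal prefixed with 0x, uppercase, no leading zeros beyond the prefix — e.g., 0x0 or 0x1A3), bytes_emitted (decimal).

After char 0 ('7'=59): chars_in_quartet=1 acc=0x3B bytes_emitted=0
After char 1 ('R'=17): chars_in_quartet=2 acc=0xED1 bytes_emitted=0
After char 2 ('h'=33): chars_in_quartet=3 acc=0x3B461 bytes_emitted=0
After char 3 ('Y'=24): chars_in_quartet=4 acc=0xED1858 -> emit ED 18 58, reset; bytes_emitted=3
After char 4 ('P'=15): chars_in_quartet=1 acc=0xF bytes_emitted=3
After char 5 ('a'=26): chars_in_quartet=2 acc=0x3DA bytes_emitted=3
After char 6 ('w'=48): chars_in_quartet=3 acc=0xF6B0 bytes_emitted=3

Answer: 3 0xF6B0 3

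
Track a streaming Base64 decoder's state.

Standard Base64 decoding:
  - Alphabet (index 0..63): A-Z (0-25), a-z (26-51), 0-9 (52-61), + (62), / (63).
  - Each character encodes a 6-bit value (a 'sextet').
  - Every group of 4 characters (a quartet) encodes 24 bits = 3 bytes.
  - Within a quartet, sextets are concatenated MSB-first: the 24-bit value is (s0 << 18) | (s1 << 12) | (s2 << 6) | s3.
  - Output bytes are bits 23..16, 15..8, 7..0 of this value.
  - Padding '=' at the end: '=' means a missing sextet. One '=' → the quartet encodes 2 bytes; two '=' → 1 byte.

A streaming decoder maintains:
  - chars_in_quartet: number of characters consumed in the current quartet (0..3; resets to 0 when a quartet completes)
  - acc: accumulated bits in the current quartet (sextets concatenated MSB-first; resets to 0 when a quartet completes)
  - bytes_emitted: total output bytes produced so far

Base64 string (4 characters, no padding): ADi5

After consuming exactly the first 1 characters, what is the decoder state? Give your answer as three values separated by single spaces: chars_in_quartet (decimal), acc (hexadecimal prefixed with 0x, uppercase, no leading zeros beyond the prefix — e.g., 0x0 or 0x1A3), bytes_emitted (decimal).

After char 0 ('A'=0): chars_in_quartet=1 acc=0x0 bytes_emitted=0

Answer: 1 0x0 0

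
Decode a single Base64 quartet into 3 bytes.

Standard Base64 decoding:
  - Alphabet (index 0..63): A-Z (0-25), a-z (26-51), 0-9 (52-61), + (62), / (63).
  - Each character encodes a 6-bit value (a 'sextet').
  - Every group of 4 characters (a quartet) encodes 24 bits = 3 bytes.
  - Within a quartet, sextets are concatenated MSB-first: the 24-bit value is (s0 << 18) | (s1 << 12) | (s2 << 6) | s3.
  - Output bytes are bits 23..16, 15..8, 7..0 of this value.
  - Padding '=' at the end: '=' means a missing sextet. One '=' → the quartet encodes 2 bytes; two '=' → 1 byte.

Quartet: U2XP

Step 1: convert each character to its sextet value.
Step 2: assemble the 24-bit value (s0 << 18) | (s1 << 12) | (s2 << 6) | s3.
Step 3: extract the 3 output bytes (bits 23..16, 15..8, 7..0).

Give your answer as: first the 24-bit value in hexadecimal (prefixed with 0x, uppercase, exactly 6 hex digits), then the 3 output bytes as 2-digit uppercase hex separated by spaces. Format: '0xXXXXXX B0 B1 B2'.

Sextets: U=20, 2=54, X=23, P=15
24-bit: (20<<18) | (54<<12) | (23<<6) | 15
      = 0x500000 | 0x036000 | 0x0005C0 | 0x00000F
      = 0x5365CF
Bytes: (v>>16)&0xFF=53, (v>>8)&0xFF=65, v&0xFF=CF

Answer: 0x5365CF 53 65 CF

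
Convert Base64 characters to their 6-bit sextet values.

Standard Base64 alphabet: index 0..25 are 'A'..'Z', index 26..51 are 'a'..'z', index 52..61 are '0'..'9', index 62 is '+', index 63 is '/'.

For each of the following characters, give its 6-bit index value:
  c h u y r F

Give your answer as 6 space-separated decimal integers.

Answer: 28 33 46 50 43 5

Derivation:
'c': a..z range, 26 + ord('c') − ord('a') = 28
'h': a..z range, 26 + ord('h') − ord('a') = 33
'u': a..z range, 26 + ord('u') − ord('a') = 46
'y': a..z range, 26 + ord('y') − ord('a') = 50
'r': a..z range, 26 + ord('r') − ord('a') = 43
'F': A..Z range, ord('F') − ord('A') = 5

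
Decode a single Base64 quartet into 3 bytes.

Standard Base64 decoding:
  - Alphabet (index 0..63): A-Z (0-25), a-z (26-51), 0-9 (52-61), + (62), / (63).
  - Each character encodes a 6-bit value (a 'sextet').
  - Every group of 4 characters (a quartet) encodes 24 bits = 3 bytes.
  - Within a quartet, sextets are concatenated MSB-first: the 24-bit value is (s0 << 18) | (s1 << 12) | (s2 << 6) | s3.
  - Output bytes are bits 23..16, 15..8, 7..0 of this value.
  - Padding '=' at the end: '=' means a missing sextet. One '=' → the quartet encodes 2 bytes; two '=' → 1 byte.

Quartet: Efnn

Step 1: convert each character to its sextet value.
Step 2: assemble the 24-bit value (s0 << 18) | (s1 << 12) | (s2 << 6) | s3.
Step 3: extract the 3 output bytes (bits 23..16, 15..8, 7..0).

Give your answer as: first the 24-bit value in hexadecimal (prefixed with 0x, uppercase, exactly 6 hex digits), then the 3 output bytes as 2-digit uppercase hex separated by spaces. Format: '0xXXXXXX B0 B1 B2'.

Answer: 0x11F9E7 11 F9 E7

Derivation:
Sextets: E=4, f=31, n=39, n=39
24-bit: (4<<18) | (31<<12) | (39<<6) | 39
      = 0x100000 | 0x01F000 | 0x0009C0 | 0x000027
      = 0x11F9E7
Bytes: (v>>16)&0xFF=11, (v>>8)&0xFF=F9, v&0xFF=E7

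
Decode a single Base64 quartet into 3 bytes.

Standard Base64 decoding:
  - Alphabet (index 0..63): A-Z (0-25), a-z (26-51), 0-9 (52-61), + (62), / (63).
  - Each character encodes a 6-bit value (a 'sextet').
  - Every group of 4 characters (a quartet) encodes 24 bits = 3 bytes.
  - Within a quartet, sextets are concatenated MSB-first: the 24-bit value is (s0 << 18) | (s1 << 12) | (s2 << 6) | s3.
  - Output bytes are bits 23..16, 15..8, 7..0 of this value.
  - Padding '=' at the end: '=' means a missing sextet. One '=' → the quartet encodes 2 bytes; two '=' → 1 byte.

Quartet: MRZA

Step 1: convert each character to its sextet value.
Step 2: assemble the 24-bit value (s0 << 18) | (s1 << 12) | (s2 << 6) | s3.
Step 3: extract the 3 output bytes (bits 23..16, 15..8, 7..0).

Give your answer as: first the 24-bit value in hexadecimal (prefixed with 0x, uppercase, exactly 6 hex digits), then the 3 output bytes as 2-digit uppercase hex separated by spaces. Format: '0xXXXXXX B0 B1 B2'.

Sextets: M=12, R=17, Z=25, A=0
24-bit: (12<<18) | (17<<12) | (25<<6) | 0
      = 0x300000 | 0x011000 | 0x000640 | 0x000000
      = 0x311640
Bytes: (v>>16)&0xFF=31, (v>>8)&0xFF=16, v&0xFF=40

Answer: 0x311640 31 16 40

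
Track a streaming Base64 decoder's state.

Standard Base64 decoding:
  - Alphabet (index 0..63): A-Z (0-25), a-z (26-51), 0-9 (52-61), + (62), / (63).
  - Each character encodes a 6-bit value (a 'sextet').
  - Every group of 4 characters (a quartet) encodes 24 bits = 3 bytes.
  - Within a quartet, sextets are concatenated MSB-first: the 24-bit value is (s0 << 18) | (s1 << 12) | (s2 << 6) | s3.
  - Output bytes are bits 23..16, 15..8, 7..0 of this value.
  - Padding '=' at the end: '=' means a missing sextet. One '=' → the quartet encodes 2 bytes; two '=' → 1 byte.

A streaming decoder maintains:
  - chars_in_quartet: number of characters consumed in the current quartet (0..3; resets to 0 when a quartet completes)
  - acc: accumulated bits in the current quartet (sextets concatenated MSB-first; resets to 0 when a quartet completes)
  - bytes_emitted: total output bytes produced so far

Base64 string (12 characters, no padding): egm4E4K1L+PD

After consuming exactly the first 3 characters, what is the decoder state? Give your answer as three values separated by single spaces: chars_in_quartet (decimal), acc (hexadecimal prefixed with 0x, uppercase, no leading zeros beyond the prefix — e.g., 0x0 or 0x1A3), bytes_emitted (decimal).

Answer: 3 0x1E826 0

Derivation:
After char 0 ('e'=30): chars_in_quartet=1 acc=0x1E bytes_emitted=0
After char 1 ('g'=32): chars_in_quartet=2 acc=0x7A0 bytes_emitted=0
After char 2 ('m'=38): chars_in_quartet=3 acc=0x1E826 bytes_emitted=0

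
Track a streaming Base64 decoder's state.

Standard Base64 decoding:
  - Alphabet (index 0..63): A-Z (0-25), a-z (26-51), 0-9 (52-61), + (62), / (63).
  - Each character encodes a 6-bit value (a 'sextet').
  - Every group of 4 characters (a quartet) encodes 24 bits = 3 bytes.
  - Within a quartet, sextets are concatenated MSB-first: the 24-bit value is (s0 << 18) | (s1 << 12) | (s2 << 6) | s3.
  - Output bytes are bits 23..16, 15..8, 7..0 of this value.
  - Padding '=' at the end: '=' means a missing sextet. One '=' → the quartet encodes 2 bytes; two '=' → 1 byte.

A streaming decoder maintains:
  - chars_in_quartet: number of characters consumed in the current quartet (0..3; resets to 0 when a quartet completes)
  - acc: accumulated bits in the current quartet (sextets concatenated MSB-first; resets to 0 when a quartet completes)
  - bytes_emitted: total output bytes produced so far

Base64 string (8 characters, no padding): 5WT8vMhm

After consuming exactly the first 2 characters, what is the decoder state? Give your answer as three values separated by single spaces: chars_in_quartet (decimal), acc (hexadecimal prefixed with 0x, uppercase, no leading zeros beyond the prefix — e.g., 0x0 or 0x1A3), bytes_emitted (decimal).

After char 0 ('5'=57): chars_in_quartet=1 acc=0x39 bytes_emitted=0
After char 1 ('W'=22): chars_in_quartet=2 acc=0xE56 bytes_emitted=0

Answer: 2 0xE56 0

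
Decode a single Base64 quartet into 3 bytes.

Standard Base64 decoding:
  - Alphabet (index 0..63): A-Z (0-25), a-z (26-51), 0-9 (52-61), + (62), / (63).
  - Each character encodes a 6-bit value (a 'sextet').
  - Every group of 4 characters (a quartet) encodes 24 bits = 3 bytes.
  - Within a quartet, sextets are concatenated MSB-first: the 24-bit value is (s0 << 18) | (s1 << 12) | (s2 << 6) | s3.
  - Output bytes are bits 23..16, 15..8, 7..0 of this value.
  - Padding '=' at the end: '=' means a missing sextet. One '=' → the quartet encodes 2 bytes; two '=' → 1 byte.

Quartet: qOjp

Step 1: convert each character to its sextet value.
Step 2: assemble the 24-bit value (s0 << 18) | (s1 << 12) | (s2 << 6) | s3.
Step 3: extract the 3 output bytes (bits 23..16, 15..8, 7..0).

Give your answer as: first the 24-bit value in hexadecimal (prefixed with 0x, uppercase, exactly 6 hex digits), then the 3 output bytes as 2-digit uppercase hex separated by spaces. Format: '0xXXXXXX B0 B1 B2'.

Sextets: q=42, O=14, j=35, p=41
24-bit: (42<<18) | (14<<12) | (35<<6) | 41
      = 0xA80000 | 0x00E000 | 0x0008C0 | 0x000029
      = 0xA8E8E9
Bytes: (v>>16)&0xFF=A8, (v>>8)&0xFF=E8, v&0xFF=E9

Answer: 0xA8E8E9 A8 E8 E9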